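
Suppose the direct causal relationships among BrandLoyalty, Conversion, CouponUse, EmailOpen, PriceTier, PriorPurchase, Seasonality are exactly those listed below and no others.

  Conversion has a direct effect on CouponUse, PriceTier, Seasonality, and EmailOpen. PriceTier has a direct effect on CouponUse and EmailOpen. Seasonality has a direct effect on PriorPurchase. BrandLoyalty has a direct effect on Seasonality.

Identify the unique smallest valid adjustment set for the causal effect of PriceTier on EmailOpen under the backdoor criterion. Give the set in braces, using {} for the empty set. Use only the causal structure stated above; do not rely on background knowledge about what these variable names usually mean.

Variables eligible for adjustment (non-descendants of PriceTier, excluding PriceTier and EmailOpen): {BrandLoyalty, Conversion, PriorPurchase, Seasonality}.
Backdoor paths from PriceTier to EmailOpen:
  P1: PriceTier <- Conversion -> EmailOpen
The empty set is not sufficient: P1 (PriceTier <- Conversion -> EmailOpen) has no collider blocking it and no conditioned non-collider, so it is open.
Try {Conversion}:
  P1: blocked at fork node Conversion ∈ conditioning set.
{Conversion} contains no descendant of PriceTier and blocks every backdoor path.
No other singleton works — e.g. {BrandLoyalty} leaves P1 open — so {Conversion} is the unique smallest valid adjustment set.

{Conversion}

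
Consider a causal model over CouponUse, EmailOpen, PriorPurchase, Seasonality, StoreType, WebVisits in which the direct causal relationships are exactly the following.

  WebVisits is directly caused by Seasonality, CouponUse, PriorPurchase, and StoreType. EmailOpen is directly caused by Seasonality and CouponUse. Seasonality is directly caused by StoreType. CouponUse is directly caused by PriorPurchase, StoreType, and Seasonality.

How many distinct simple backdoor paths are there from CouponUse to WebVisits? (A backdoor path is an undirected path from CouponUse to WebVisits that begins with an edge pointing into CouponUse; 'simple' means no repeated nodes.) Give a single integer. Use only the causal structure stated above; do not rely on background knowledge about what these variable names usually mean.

5

A backdoor path from CouponUse to WebVisits is any simple undirected path whose first edge points into CouponUse (i.e. leaves CouponUse via a parent).
Parents of CouponUse: {PriorPurchase, Seasonality, StoreType}.
Enumerating:
  P1: CouponUse <- PriorPurchase -> WebVisits
  P2: CouponUse <- StoreType -> Seasonality -> WebVisits
  P3: CouponUse <- StoreType -> WebVisits
  P4: CouponUse <- Seasonality <- StoreType -> WebVisits
  P5: CouponUse <- Seasonality -> WebVisits
That exhausts the simple backdoor paths. Count: 5.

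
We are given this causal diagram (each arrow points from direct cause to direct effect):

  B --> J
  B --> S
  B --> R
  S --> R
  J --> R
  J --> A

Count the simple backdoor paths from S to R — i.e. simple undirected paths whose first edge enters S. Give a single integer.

A backdoor path from S to R is any simple undirected path whose first edge points into S (i.e. leaves S via a parent).
Parents of S: {B}.
Enumerating:
  P1: S <- B -> J -> R
  P2: S <- B -> R
That exhausts the simple backdoor paths. Count: 2.

2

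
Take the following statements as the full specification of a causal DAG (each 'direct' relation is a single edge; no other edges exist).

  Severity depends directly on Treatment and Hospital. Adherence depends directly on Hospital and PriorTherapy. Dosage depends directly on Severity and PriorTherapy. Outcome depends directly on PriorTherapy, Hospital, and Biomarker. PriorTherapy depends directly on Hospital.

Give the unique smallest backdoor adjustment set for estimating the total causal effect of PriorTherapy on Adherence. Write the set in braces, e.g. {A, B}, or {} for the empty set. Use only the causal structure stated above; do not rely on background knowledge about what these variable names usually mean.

Variables eligible for adjustment (non-descendants of PriorTherapy, excluding PriorTherapy and Adherence): {Biomarker, Hospital, Severity, Treatment}.
Backdoor paths from PriorTherapy to Adherence:
  P1: PriorTherapy <- Hospital -> Adherence
The empty set is not sufficient: P1 (PriorTherapy <- Hospital -> Adherence) has no collider blocking it and no conditioned non-collider, so it is open.
Try {Hospital}:
  P1: blocked at fork node Hospital ∈ conditioning set.
{Hospital} contains no descendant of PriorTherapy and blocks every backdoor path.
No other singleton works — e.g. {Biomarker} leaves P1 open — so {Hospital} is the unique smallest valid adjustment set.

{Hospital}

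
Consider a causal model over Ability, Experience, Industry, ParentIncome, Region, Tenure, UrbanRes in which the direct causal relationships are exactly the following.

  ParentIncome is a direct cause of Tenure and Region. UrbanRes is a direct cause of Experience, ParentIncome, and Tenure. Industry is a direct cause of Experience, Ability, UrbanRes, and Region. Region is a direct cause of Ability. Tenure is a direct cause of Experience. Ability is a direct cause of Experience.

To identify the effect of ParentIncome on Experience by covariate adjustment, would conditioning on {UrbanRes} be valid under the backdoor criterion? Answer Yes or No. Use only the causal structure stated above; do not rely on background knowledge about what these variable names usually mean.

Backdoor paths from ParentIncome to Experience (paths whose first edge points into ParentIncome):
  P1: ParentIncome <- UrbanRes <- Industry -> Region -> Ability -> Experience
  P2: ParentIncome <- UrbanRes <- Industry -> Ability -> Experience
  P3: ParentIncome <- UrbanRes <- Industry -> Experience
  P4: ParentIncome <- UrbanRes -> Tenure -> Experience
  P5: ParentIncome <- UrbanRes -> Experience
Condition 1 (no descendant of ParentIncome in the set): holds — descendants of ParentIncome are {Ability, Experience, Region, Tenure}; none are in {UrbanRes}.
Condition 2 (every backdoor path blocked by {UrbanRes}):
  P1: blocked at chain node UrbanRes ∈ conditioning set.
  P2: blocked at chain node UrbanRes ∈ conditioning set.
  P3: blocked at chain node UrbanRes ∈ conditioning set.
  P4: blocked at fork node UrbanRes ∈ conditioning set.
  P5: blocked at fork node UrbanRes ∈ conditioning set.
{UrbanRes} satisfies the backdoor criterion.

Yes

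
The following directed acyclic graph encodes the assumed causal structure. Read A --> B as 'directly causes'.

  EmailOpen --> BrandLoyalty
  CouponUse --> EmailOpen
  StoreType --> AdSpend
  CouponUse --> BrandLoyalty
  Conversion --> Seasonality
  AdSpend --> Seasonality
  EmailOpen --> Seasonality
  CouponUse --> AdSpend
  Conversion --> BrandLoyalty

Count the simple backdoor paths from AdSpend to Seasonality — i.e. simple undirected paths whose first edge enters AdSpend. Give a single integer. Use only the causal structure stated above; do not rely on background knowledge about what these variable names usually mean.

A backdoor path from AdSpend to Seasonality is any simple undirected path whose first edge points into AdSpend (i.e. leaves AdSpend via a parent).
Parents of AdSpend: {CouponUse, StoreType}.
Enumerating:
  P1: AdSpend <- CouponUse -> EmailOpen -> Seasonality
  P2: AdSpend <- CouponUse -> EmailOpen -> BrandLoyalty <- Conversion -> Seasonality
  P3: AdSpend <- CouponUse -> BrandLoyalty <- Conversion -> Seasonality
  P4: AdSpend <- CouponUse -> BrandLoyalty <- EmailOpen -> Seasonality
That exhausts the simple backdoor paths. Count: 4.

4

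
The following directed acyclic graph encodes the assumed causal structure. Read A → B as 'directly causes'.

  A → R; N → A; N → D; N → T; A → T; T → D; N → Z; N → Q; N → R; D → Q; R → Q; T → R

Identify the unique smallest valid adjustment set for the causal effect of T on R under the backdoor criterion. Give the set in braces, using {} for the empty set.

Variables eligible for adjustment (non-descendants of T, excluding T and R): {A, N, Z}.
Backdoor paths from T to R:
  P1: T <- N -> A -> R
  P2: T <- N -> D -> Q <- R
  P3: T <- N -> R
  P4: T <- N -> Q <- R
  P5: T <- A <- N -> D -> Q <- R
  P6: T <- A <- N -> R
  P7: T <- A <- N -> Q <- R
  P8: T <- A -> R
The empty set is not sufficient: P1 (T <- N -> A -> R) has no collider blocking it and no conditioned non-collider, so it is open.
Try {A, N}:
  P1: blocked at fork node N ∈ conditioning set.
  P2: blocked at fork node N ∈ conditioning set.
  P3: blocked at fork node N ∈ conditioning set.
  P4: blocked at fork node N ∈ conditioning set.
  P5: blocked at chain node A ∈ conditioning set.
  P6: blocked at chain node A ∈ conditioning set.
  P7: blocked at chain node A ∈ conditioning set.
  P8: blocked at fork node A ∈ conditioning set.
{A, N} contains no descendant of T and blocks every backdoor path.
Every element of {A, N} is needed (dropping A leaves P8 open; dropping N leaves P3 open), so no proper subset is valid.
Among all size-2 subsets of the eligible variables, only {A, N} blocks every backdoor path, so it is the unique smallest valid adjustment set.

{A, N}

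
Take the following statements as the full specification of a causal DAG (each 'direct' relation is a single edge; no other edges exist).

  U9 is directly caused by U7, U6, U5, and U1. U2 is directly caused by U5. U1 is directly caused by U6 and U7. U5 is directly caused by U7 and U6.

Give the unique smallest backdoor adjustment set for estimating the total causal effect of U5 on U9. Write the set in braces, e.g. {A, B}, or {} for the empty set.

Variables eligible for adjustment (non-descendants of U5, excluding U5 and U9): {U1, U6, U7}.
Backdoor paths from U5 to U9:
  P1: U5 <- U7 -> U1 <- U6 -> U9
  P2: U5 <- U7 -> U1 -> U9
  P3: U5 <- U7 -> U9
  P4: U5 <- U6 -> U1 <- U7 -> U9
  P5: U5 <- U6 -> U1 -> U9
  P6: U5 <- U6 -> U9
The empty set is not sufficient: P2 (U5 <- U7 -> U1 -> U9) has no collider blocking it and no conditioned non-collider, so it is open.
Try {U6, U7}:
  P1: blocked at fork node U7 ∈ conditioning set.
  P2: blocked at fork node U7 ∈ conditioning set.
  P3: blocked at fork node U7 ∈ conditioning set.
  P4: blocked at fork node U6 ∈ conditioning set.
  P5: blocked at fork node U6 ∈ conditioning set.
  P6: blocked at fork node U6 ∈ conditioning set.
{U6, U7} contains no descendant of U5 and blocks every backdoor path.
Every element of {U6, U7} is needed (dropping U6 leaves P5 open; dropping U7 leaves P2 open), so no proper subset is valid.
Among all size-2 subsets of the eligible variables, only {U6, U7} blocks every backdoor path, so it is the unique smallest valid adjustment set.

{U6, U7}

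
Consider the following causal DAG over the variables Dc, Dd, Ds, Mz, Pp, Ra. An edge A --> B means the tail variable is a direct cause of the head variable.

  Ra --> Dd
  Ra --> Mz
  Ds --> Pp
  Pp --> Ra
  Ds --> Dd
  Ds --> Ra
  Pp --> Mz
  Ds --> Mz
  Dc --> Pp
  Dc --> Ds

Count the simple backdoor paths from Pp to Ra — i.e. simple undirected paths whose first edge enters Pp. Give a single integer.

6

A backdoor path from Pp to Ra is any simple undirected path whose first edge points into Pp (i.e. leaves Pp via a parent).
Parents of Pp: {Dc, Ds}.
Enumerating:
  P1: Pp <- Dc -> Ds -> Ra
  P2: Pp <- Dc -> Ds -> Dd <- Ra
  P3: Pp <- Dc -> Ds -> Mz <- Ra
  P4: Pp <- Ds -> Ra
  P5: Pp <- Ds -> Dd <- Ra
  P6: Pp <- Ds -> Mz <- Ra
That exhausts the simple backdoor paths. Count: 6.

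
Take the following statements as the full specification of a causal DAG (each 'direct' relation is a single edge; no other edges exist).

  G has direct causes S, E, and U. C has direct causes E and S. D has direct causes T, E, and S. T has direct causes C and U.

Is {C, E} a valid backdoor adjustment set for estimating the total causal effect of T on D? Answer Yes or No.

Backdoor paths from T to D (paths whose first edge points into T):
  P1: T <- U -> G <- E -> C <- S -> D
  P2: T <- U -> G <- E -> D
  P3: T <- U -> G <- S -> C <- E -> D
  P4: T <- U -> G <- S -> D
  P5: T <- C <- E -> D
  P6: T <- C <- E -> G <- S -> D
  P7: T <- C <- S -> D
  P8: T <- C <- S -> G <- E -> D
Condition 1 (no descendant of T in the set): holds — descendants of T are {D}; none are in {C, E}.
Condition 2 (every backdoor path blocked by {C, E}):
  P1: blocked at collider G (neither it nor any descendant is in the conditioning set).
  P2: blocked at collider G (neither it nor any descendant is in the conditioning set).
  P3: blocked at collider G (neither it nor any descendant is in the conditioning set).
  P4: blocked at collider G (neither it nor any descendant is in the conditioning set).
  P5: blocked at chain node C ∈ conditioning set.
  P6: blocked at chain node C ∈ conditioning set.
  P7: blocked at chain node C ∈ conditioning set.
  P8: blocked at chain node C ∈ conditioning set.
{C, E} satisfies the backdoor criterion.

Yes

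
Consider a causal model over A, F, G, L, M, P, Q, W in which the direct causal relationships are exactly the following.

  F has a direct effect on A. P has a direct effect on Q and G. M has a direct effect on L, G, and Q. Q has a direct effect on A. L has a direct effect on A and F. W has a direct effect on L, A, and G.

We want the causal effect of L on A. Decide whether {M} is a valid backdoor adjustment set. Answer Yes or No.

No

Backdoor paths from L to A (paths whose first edge points into L):
  P1: L <- M -> G <- W -> A
  P2: L <- M -> G <- P -> Q -> A
  P3: L <- M -> Q <- P -> G <- W -> A
  P4: L <- M -> Q -> A
  P5: L <- W -> G <- M -> Q -> A
  P6: L <- W -> G <- P -> Q -> A
  P7: L <- W -> A
Condition 1 (no descendant of L in the set): holds — descendants of L are {A, F}; none are in {M}.
Condition 2 (every backdoor path blocked by {M}):
  P1: blocked at fork node M ∈ conditioning set.
  P2: blocked at fork node M ∈ conditioning set.
  P3: blocked at fork node M ∈ conditioning set.
  P4: blocked at fork node M ∈ conditioning set.
  P5: blocked at collider G (neither it nor any descendant is in the conditioning set).
  P6: blocked at collider G (neither it nor any descendant is in the conditioning set).
  P7: open — no interior node is in the conditioning set.
{M} does not satisfy the backdoor criterion.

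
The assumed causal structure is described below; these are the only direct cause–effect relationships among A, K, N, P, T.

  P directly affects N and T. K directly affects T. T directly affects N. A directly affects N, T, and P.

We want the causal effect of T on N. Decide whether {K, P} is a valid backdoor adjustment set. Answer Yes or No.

No

Backdoor paths from T to N (paths whose first edge points into T):
  P1: T <- A -> P -> N
  P2: T <- A -> N
  P3: T <- P <- A -> N
  P4: T <- P -> N
Condition 1 (no descendant of T in the set): holds — descendants of T are {N}; none are in {K, P}.
Condition 2 (every backdoor path blocked by {K, P}):
  P1: blocked at chain node P ∈ conditioning set.
  P2: open — no interior node is in the conditioning set.
  P3: blocked at chain node P ∈ conditioning set.
  P4: blocked at fork node P ∈ conditioning set.
{K, P} does not satisfy the backdoor criterion.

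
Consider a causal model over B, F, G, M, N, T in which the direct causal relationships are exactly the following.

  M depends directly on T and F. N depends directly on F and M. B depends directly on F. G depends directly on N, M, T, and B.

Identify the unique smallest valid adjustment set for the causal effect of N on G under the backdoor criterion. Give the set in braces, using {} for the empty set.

Variables eligible for adjustment (non-descendants of N, excluding N and G): {B, F, M, T}.
Backdoor paths from N to G:
  P1: N <- F -> M <- T -> G
  P2: N <- F -> M -> G
  P3: N <- F -> B -> G
  P4: N <- M <- F -> B -> G
  P5: N <- M <- T -> G
  P6: N <- M -> G
The empty set is not sufficient: P2 (N <- F -> M -> G) has no collider blocking it and no conditioned non-collider, so it is open.
Try {F, M}:
  P1: blocked at fork node F ∈ conditioning set.
  P2: blocked at fork node F ∈ conditioning set.
  P3: blocked at fork node F ∈ conditioning set.
  P4: blocked at chain node M ∈ conditioning set.
  P5: blocked at chain node M ∈ conditioning set.
  P6: blocked at fork node M ∈ conditioning set.
{F, M} contains no descendant of N and blocks every backdoor path.
Every element of {F, M} is needed (dropping F leaves P1 open; dropping M leaves P5 open), so no proper subset is valid.
Among all size-2 subsets of the eligible variables, only {F, M} blocks every backdoor path, so it is the unique smallest valid adjustment set.

{F, M}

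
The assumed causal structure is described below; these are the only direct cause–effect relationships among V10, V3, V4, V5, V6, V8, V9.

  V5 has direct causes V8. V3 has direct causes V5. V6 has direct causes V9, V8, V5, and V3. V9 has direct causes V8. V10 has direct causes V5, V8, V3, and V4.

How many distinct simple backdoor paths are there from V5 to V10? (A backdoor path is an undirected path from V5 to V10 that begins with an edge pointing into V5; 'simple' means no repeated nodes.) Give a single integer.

3

A backdoor path from V5 to V10 is any simple undirected path whose first edge points into V5 (i.e. leaves V5 via a parent).
Parents of V5: {V8}.
Enumerating:
  P1: V5 <- V8 -> V9 -> V6 <- V3 -> V10
  P2: V5 <- V8 -> V10
  P3: V5 <- V8 -> V6 <- V3 -> V10
That exhausts the simple backdoor paths. Count: 3.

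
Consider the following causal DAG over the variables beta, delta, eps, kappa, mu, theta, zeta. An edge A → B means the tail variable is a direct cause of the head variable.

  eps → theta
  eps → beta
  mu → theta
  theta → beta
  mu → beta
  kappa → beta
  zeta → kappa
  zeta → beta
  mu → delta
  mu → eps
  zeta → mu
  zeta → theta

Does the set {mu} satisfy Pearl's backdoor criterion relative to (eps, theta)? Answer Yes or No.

Yes

Backdoor paths from eps to theta (paths whose first edge points into eps):
  P1: eps <- mu <- zeta -> theta
  P2: eps <- mu <- zeta -> kappa -> beta <- theta
  P3: eps <- mu <- zeta -> beta <- theta
  P4: eps <- mu -> theta
  P5: eps <- mu -> beta <- zeta -> theta
  P6: eps <- mu -> beta <- theta
  P7: eps <- mu -> beta <- kappa <- zeta -> theta
Condition 1 (no descendant of eps in the set): holds — descendants of eps are {beta, theta}; none are in {mu}.
Condition 2 (every backdoor path blocked by {mu}):
  P1: blocked at chain node mu ∈ conditioning set.
  P2: blocked at chain node mu ∈ conditioning set.
  P3: blocked at chain node mu ∈ conditioning set.
  P4: blocked at fork node mu ∈ conditioning set.
  P5: blocked at fork node mu ∈ conditioning set.
  P6: blocked at fork node mu ∈ conditioning set.
  P7: blocked at fork node mu ∈ conditioning set.
{mu} satisfies the backdoor criterion.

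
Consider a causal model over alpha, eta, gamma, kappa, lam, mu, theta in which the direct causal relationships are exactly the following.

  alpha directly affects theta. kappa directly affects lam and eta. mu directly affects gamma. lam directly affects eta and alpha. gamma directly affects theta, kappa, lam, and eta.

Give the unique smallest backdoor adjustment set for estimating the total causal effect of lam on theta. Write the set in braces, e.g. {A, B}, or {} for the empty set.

{gamma}

Variables eligible for adjustment (non-descendants of lam, excluding lam and theta): {gamma, kappa, mu}.
Backdoor paths from lam to theta:
  P1: lam <- gamma -> theta
  P2: lam <- kappa <- gamma -> theta
  P3: lam <- kappa -> eta <- gamma -> theta
The empty set is not sufficient: P1 (lam <- gamma -> theta) has no collider blocking it and no conditioned non-collider, so it is open.
Try {gamma}:
  P1: blocked at fork node gamma ∈ conditioning set.
  P2: blocked at fork node gamma ∈ conditioning set.
  P3: blocked at collider eta (neither it nor any descendant is in the conditioning set).
{gamma} contains no descendant of lam and blocks every backdoor path.
No other singleton works — e.g. {mu} leaves P1 open — so {gamma} is the unique smallest valid adjustment set.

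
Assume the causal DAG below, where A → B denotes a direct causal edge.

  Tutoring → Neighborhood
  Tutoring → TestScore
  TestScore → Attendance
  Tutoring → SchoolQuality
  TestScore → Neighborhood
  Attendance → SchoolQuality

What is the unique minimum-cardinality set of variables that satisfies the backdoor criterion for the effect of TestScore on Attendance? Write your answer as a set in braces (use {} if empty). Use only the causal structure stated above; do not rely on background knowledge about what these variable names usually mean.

{}

Variables eligible for adjustment (non-descendants of TestScore, excluding TestScore and Attendance): {Tutoring}.
Backdoor paths from TestScore to Attendance:
  P1: TestScore <- Tutoring -> SchoolQuality <- Attendance
Each backdoor path contains an unconditioned collider, so every path is already blocked with the empty conditioning set:
  P1: blocked at collider SchoolQuality (neither it nor any descendant is in the conditioning set).
The empty set is therefore the unique smallest valid set.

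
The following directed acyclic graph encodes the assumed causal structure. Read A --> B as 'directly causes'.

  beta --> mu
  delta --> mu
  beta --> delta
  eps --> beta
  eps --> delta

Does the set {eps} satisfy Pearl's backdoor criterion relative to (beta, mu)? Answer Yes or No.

Yes

Backdoor paths from beta to mu (paths whose first edge points into beta):
  P1: beta <- eps -> delta -> mu
Condition 1 (no descendant of beta in the set): holds — descendants of beta are {delta, mu}; none are in {eps}.
Condition 2 (every backdoor path blocked by {eps}):
  P1: blocked at fork node eps ∈ conditioning set.
{eps} satisfies the backdoor criterion.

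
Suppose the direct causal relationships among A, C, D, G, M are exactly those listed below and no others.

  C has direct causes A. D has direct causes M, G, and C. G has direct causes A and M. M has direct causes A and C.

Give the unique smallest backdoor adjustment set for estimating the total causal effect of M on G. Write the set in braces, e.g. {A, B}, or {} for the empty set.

{A}

Variables eligible for adjustment (non-descendants of M, excluding M and G): {A, C}.
Backdoor paths from M to G:
  P1: M <- A -> C -> D <- G
  P2: M <- A -> G
  P3: M <- C <- A -> G
  P4: M <- C -> D <- G
The empty set is not sufficient: P2 (M <- A -> G) has no collider blocking it and no conditioned non-collider, so it is open.
Try {A}:
  P1: blocked at fork node A ∈ conditioning set.
  P2: blocked at fork node A ∈ conditioning set.
  P3: blocked at fork node A ∈ conditioning set.
  P4: blocked at collider D (neither it nor any descendant is in the conditioning set).
{A} contains no descendant of M and blocks every backdoor path.
No other singleton works — e.g. {C} leaves P2 open — so {A} is the unique smallest valid adjustment set.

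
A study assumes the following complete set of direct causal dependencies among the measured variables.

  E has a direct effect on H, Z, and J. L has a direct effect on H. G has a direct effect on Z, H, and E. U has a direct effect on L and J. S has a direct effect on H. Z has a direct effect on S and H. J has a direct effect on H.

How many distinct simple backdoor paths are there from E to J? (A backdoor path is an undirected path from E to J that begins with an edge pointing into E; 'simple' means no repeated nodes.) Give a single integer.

6

A backdoor path from E to J is any simple undirected path whose first edge points into E (i.e. leaves E via a parent).
Parents of E: {G}.
Enumerating:
  P1: E <- G -> Z -> S -> H <- J
  P2: E <- G -> Z -> S -> H <- L <- U -> J
  P3: E <- G -> Z -> H <- J
  P4: E <- G -> Z -> H <- L <- U -> J
  P5: E <- G -> H <- J
  P6: E <- G -> H <- L <- U -> J
That exhausts the simple backdoor paths. Count: 6.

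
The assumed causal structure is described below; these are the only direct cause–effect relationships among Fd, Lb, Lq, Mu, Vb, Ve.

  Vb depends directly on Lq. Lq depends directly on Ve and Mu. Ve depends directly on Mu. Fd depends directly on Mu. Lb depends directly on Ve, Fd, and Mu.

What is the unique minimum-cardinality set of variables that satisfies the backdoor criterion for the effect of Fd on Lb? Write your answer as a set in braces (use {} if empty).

Variables eligible for adjustment (non-descendants of Fd, excluding Fd and Lb): {Lq, Mu, Vb, Ve}.
Backdoor paths from Fd to Lb:
  P1: Fd <- Mu -> Ve -> Lb
  P2: Fd <- Mu -> Lq <- Ve -> Lb
  P3: Fd <- Mu -> Lb
The empty set is not sufficient: P1 (Fd <- Mu -> Ve -> Lb) has no collider blocking it and no conditioned non-collider, so it is open.
Try {Mu}:
  P1: blocked at fork node Mu ∈ conditioning set.
  P2: blocked at fork node Mu ∈ conditioning set.
  P3: blocked at fork node Mu ∈ conditioning set.
{Mu} contains no descendant of Fd and blocks every backdoor path.
No other singleton works — e.g. {Ve} leaves P3 open — so {Mu} is the unique smallest valid adjustment set.

{Mu}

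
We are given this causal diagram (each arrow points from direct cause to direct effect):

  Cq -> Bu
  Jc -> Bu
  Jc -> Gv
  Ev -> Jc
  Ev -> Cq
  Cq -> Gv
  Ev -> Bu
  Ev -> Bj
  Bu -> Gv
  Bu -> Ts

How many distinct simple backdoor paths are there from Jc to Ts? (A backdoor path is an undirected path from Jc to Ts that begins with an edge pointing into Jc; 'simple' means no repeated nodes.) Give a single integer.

3

A backdoor path from Jc to Ts is any simple undirected path whose first edge points into Jc (i.e. leaves Jc via a parent).
Parents of Jc: {Ev}.
Enumerating:
  P1: Jc <- Ev -> Cq -> Bu -> Ts
  P2: Jc <- Ev -> Cq -> Gv <- Bu -> Ts
  P3: Jc <- Ev -> Bu -> Ts
That exhausts the simple backdoor paths. Count: 3.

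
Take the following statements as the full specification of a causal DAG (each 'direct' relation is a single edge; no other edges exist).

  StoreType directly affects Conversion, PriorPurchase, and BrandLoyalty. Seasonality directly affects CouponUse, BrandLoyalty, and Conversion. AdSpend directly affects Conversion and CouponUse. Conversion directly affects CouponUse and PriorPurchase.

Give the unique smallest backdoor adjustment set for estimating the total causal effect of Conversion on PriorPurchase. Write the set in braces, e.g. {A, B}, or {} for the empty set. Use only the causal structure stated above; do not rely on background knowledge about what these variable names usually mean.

Variables eligible for adjustment (non-descendants of Conversion, excluding Conversion and PriorPurchase): {AdSpend, BrandLoyalty, Seasonality, StoreType}.
Backdoor paths from Conversion to PriorPurchase:
  P1: Conversion <- Seasonality -> BrandLoyalty <- StoreType -> PriorPurchase
  P2: Conversion <- StoreType -> PriorPurchase
  P3: Conversion <- AdSpend -> CouponUse <- Seasonality -> BrandLoyalty <- StoreType -> PriorPurchase
The empty set is not sufficient: P2 (Conversion <- StoreType -> PriorPurchase) has no collider blocking it and no conditioned non-collider, so it is open.
Try {StoreType}:
  P1: blocked at collider BrandLoyalty (neither it nor any descendant is in the conditioning set).
  P2: blocked at fork node StoreType ∈ conditioning set.
  P3: blocked at collider CouponUse (neither it nor any descendant is in the conditioning set).
{StoreType} contains no descendant of Conversion and blocks every backdoor path.
No other singleton works — e.g. {Seasonality} leaves P2 open — so {StoreType} is the unique smallest valid adjustment set.

{StoreType}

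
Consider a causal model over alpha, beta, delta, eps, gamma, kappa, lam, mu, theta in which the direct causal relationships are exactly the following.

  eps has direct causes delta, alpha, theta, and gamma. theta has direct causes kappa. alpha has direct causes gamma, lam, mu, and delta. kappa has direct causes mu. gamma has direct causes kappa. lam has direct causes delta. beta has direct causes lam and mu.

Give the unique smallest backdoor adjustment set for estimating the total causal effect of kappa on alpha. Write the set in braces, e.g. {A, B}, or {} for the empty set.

Variables eligible for adjustment (non-descendants of kappa, excluding kappa and alpha): {beta, delta, lam, mu}.
Backdoor paths from kappa to alpha:
  P1: kappa <- mu -> beta <- lam <- delta -> alpha
  P2: kappa <- mu -> beta <- lam <- delta -> eps <- gamma -> alpha
  P3: kappa <- mu -> beta <- lam <- delta -> eps <- alpha
  P4: kappa <- mu -> beta <- lam -> alpha
  P5: kappa <- mu -> alpha
The empty set is not sufficient: P5 (kappa <- mu -> alpha) has no collider blocking it and no conditioned non-collider, so it is open.
Try {mu}:
  P1: blocked at fork node mu ∈ conditioning set.
  P2: blocked at fork node mu ∈ conditioning set.
  P3: blocked at fork node mu ∈ conditioning set.
  P4: blocked at fork node mu ∈ conditioning set.
  P5: blocked at fork node mu ∈ conditioning set.
{mu} contains no descendant of kappa and blocks every backdoor path.
No other singleton works — e.g. {delta} leaves P5 open — so {mu} is the unique smallest valid adjustment set.

{mu}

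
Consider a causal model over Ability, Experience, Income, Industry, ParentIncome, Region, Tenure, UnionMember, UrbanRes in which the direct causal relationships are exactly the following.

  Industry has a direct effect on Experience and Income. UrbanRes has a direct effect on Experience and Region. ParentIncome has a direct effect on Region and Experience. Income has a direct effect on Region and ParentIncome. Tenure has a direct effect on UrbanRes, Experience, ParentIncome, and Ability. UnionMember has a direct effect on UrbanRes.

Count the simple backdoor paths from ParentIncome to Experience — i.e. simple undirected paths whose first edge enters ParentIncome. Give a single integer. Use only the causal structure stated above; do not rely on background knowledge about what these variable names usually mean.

6

A backdoor path from ParentIncome to Experience is any simple undirected path whose first edge points into ParentIncome (i.e. leaves ParentIncome via a parent).
Parents of ParentIncome: {Income, Tenure}.
Enumerating:
  P1: ParentIncome <- Income <- Industry -> Experience
  P2: ParentIncome <- Income -> Region <- UrbanRes <- Tenure -> Experience
  P3: ParentIncome <- Income -> Region <- UrbanRes -> Experience
  P4: ParentIncome <- Tenure -> UrbanRes -> Region <- Income <- Industry -> Experience
  P5: ParentIncome <- Tenure -> UrbanRes -> Experience
  P6: ParentIncome <- Tenure -> Experience
That exhausts the simple backdoor paths. Count: 6.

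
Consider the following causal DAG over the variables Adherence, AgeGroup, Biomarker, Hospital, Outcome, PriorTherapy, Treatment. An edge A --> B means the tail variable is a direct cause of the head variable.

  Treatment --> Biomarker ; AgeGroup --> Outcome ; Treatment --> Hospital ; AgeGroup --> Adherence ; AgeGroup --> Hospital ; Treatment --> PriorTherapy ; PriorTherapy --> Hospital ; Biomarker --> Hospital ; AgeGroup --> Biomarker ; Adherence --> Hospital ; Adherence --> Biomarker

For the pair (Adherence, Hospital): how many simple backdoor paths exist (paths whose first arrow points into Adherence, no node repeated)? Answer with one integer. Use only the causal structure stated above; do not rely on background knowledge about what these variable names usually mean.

A backdoor path from Adherence to Hospital is any simple undirected path whose first edge points into Adherence (i.e. leaves Adherence via a parent).
Parents of Adherence: {AgeGroup}.
Enumerating:
  P1: Adherence <- AgeGroup -> Biomarker <- Treatment -> PriorTherapy -> Hospital
  P2: Adherence <- AgeGroup -> Biomarker <- Treatment -> Hospital
  P3: Adherence <- AgeGroup -> Biomarker -> Hospital
  P4: Adherence <- AgeGroup -> Hospital
That exhausts the simple backdoor paths. Count: 4.

4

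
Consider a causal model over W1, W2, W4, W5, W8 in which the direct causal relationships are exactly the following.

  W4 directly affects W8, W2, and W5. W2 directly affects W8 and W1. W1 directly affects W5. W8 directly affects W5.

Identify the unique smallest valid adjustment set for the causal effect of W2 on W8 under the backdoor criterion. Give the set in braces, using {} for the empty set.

{W4}

Variables eligible for adjustment (non-descendants of W2, excluding W2 and W8): {W4}.
Backdoor paths from W2 to W8:
  P1: W2 <- W4 -> W8
  P2: W2 <- W4 -> W5 <- W8
The empty set is not sufficient: P1 (W2 <- W4 -> W8) has no collider blocking it and no conditioned non-collider, so it is open.
Try {W4}:
  P1: blocked at fork node W4 ∈ conditioning set.
  P2: blocked at fork node W4 ∈ conditioning set.
{W4} contains no descendant of W2 and blocks every backdoor path.
{W4} is the unique smallest valid adjustment set.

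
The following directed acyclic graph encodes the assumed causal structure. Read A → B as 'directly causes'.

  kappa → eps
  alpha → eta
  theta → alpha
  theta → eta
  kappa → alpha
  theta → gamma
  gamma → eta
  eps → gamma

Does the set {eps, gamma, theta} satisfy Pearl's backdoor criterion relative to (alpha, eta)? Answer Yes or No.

Backdoor paths from alpha to eta (paths whose first edge points into alpha):
  P1: alpha <- kappa -> eps -> gamma <- theta -> eta
  P2: alpha <- kappa -> eps -> gamma -> eta
  P3: alpha <- theta -> gamma -> eta
  P4: alpha <- theta -> eta
Condition 1 (no descendant of alpha in the set): holds — descendants of alpha are {eta}; none are in {eps, gamma, theta}.
Condition 2 (every backdoor path blocked by {eps, gamma, theta}):
  P1: blocked at chain node eps ∈ conditioning set.
  P2: blocked at chain node eps ∈ conditioning set.
  P3: blocked at fork node theta ∈ conditioning set.
  P4: blocked at fork node theta ∈ conditioning set.
{eps, gamma, theta} satisfies the backdoor criterion.

Yes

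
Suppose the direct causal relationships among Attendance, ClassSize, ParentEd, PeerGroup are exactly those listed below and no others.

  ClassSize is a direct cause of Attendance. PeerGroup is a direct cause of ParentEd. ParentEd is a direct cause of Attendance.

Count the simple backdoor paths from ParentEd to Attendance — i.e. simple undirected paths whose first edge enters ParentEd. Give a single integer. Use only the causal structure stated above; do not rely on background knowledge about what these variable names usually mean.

0

A backdoor path from ParentEd to Attendance is any simple undirected path whose first edge points into ParentEd (i.e. leaves ParentEd via a parent).
Parents of ParentEd: {PeerGroup}.
No simple path from any parent of ParentEd reaches Attendance without revisiting ParentEd, so there are no backdoor paths.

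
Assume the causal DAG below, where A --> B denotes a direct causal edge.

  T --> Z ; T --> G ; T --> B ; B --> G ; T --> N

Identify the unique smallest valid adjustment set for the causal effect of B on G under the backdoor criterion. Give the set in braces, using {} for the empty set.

Variables eligible for adjustment (non-descendants of B, excluding B and G): {N, T, Z}.
Backdoor paths from B to G:
  P1: B <- T -> G
The empty set is not sufficient: P1 (B <- T -> G) has no collider blocking it and no conditioned non-collider, so it is open.
Try {T}:
  P1: blocked at fork node T ∈ conditioning set.
{T} contains no descendant of B and blocks every backdoor path.
No other singleton works — e.g. {Z} leaves P1 open — so {T} is the unique smallest valid adjustment set.

{T}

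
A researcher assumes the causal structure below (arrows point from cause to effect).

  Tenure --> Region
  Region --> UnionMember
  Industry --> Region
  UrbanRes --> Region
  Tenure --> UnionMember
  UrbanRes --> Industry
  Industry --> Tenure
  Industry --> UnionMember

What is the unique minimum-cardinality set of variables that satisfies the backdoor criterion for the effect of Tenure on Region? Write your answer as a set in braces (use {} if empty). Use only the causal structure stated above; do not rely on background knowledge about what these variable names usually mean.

Variables eligible for adjustment (non-descendants of Tenure, excluding Tenure and Region): {Industry, UrbanRes}.
Backdoor paths from Tenure to Region:
  P1: Tenure <- Industry <- UrbanRes -> Region
  P2: Tenure <- Industry -> Region
  P3: Tenure <- Industry -> UnionMember <- Region
The empty set is not sufficient: P1 (Tenure <- Industry <- UrbanRes -> Region) has no collider blocking it and no conditioned non-collider, so it is open.
Try {Industry}:
  P1: blocked at chain node Industry ∈ conditioning set.
  P2: blocked at fork node Industry ∈ conditioning set.
  P3: blocked at fork node Industry ∈ conditioning set.
{Industry} contains no descendant of Tenure and blocks every backdoor path.
No other singleton works — e.g. {UrbanRes} leaves P2 open — so {Industry} is the unique smallest valid adjustment set.

{Industry}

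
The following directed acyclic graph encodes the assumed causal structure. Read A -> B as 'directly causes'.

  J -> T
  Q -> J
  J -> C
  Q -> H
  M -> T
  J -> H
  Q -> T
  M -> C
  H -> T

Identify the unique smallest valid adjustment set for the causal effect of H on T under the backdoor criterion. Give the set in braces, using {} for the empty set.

{J, Q}

Variables eligible for adjustment (non-descendants of H, excluding H and T): {C, J, M, Q}.
Backdoor paths from H to T:
  P1: H <- Q -> J -> C <- M -> T
  P2: H <- Q -> J -> T
  P3: H <- Q -> T
  P4: H <- J <- Q -> T
  P5: H <- J -> C <- M -> T
  P6: H <- J -> T
The empty set is not sufficient: P2 (H <- Q -> J -> T) has no collider blocking it and no conditioned non-collider, so it is open.
Try {J, Q}:
  P1: blocked at fork node Q ∈ conditioning set.
  P2: blocked at fork node Q ∈ conditioning set.
  P3: blocked at fork node Q ∈ conditioning set.
  P4: blocked at chain node J ∈ conditioning set.
  P5: blocked at fork node J ∈ conditioning set.
  P6: blocked at fork node J ∈ conditioning set.
{J, Q} contains no descendant of H and blocks every backdoor path.
Every element of {J, Q} is needed (dropping J leaves P6 open; dropping Q leaves P3 open), so no proper subset is valid.
Among all size-2 subsets of the eligible variables, only {J, Q} blocks every backdoor path, so it is the unique smallest valid adjustment set.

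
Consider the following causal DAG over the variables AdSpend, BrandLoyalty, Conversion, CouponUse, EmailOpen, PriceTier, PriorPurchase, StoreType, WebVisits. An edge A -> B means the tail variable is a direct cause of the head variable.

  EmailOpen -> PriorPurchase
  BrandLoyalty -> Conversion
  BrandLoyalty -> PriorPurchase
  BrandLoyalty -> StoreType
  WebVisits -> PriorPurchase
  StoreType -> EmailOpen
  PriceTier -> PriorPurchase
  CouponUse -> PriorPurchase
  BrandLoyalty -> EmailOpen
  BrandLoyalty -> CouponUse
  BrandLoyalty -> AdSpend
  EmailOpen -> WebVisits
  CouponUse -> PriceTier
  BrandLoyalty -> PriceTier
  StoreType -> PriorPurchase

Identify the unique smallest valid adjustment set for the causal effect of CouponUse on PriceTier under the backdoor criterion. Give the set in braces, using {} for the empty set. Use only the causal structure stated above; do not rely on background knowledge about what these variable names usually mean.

{BrandLoyalty}

Variables eligible for adjustment (non-descendants of CouponUse, excluding CouponUse and PriceTier): {AdSpend, BrandLoyalty, Conversion, EmailOpen, StoreType, WebVisits}.
Backdoor paths from CouponUse to PriceTier:
  P1: CouponUse <- BrandLoyalty -> StoreType -> EmailOpen -> WebVisits -> PriorPurchase <- PriceTier
  P2: CouponUse <- BrandLoyalty -> StoreType -> EmailOpen -> PriorPurchase <- PriceTier
  P3: CouponUse <- BrandLoyalty -> StoreType -> PriorPurchase <- PriceTier
  P4: CouponUse <- BrandLoyalty -> PriceTier
  P5: CouponUse <- BrandLoyalty -> EmailOpen <- StoreType -> PriorPurchase <- PriceTier
  P6: CouponUse <- BrandLoyalty -> EmailOpen -> WebVisits -> PriorPurchase <- PriceTier
  P7: CouponUse <- BrandLoyalty -> EmailOpen -> PriorPurchase <- PriceTier
  P8: CouponUse <- BrandLoyalty -> PriorPurchase <- PriceTier
The empty set is not sufficient: P4 (CouponUse <- BrandLoyalty -> PriceTier) has no collider blocking it and no conditioned non-collider, so it is open.
Try {BrandLoyalty}:
  P1: blocked at fork node BrandLoyalty ∈ conditioning set.
  P2: blocked at fork node BrandLoyalty ∈ conditioning set.
  P3: blocked at fork node BrandLoyalty ∈ conditioning set.
  P4: blocked at fork node BrandLoyalty ∈ conditioning set.
  P5: blocked at fork node BrandLoyalty ∈ conditioning set.
  P6: blocked at fork node BrandLoyalty ∈ conditioning set.
  P7: blocked at fork node BrandLoyalty ∈ conditioning set.
  P8: blocked at fork node BrandLoyalty ∈ conditioning set.
{BrandLoyalty} contains no descendant of CouponUse and blocks every backdoor path.
No other singleton works — e.g. {AdSpend} leaves P4 open — so {BrandLoyalty} is the unique smallest valid adjustment set.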